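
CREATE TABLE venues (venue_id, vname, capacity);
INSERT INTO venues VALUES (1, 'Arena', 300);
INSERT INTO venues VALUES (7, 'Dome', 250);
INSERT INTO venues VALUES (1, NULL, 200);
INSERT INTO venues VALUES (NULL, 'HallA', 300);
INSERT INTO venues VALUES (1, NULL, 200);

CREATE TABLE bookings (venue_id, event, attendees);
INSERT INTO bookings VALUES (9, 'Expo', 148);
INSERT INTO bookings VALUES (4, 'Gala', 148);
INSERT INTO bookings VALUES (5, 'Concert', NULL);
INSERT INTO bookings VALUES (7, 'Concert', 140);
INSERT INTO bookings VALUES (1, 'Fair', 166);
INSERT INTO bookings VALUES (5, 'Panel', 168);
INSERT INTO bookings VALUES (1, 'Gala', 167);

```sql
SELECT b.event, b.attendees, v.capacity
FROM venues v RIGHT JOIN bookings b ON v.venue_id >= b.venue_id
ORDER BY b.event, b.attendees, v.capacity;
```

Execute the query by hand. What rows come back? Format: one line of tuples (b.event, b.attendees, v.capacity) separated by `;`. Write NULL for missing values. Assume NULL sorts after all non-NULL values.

RIGHT JOIN keeps every row from `bookings`; unmatched rows get NULL for `venues`'s columns.
Matching on v.venue_id >= b.venue_id. A NULL in a compared column never satisfies the condition.
- venue_id=1: 2 matching b row(s), so 2 row(s) emitted.
- venue_id=7: 6 matching b row(s), so 6 row(s) emitted.
- venue_id=1: 2 matching b row(s), so 2 row(s) emitted.
- venue_id=NULL: no matching b row.
- venue_id=1: 2 matching b row(s), so 2 row(s) emitted.
- 1 b row(s) had no v match → kept, v columns NULL.

(Concert, 140, 250); (Concert, NULL, 250); (Expo, 148, NULL); (Fair, 166, 200); (Fair, 166, 200); (Fair, 166, 250); (Fair, 166, 300); (Gala, 148, 250); (Gala, 167, 200); (Gala, 167, 200); (Gala, 167, 250); (Gala, 167, 300); (Panel, 168, 250)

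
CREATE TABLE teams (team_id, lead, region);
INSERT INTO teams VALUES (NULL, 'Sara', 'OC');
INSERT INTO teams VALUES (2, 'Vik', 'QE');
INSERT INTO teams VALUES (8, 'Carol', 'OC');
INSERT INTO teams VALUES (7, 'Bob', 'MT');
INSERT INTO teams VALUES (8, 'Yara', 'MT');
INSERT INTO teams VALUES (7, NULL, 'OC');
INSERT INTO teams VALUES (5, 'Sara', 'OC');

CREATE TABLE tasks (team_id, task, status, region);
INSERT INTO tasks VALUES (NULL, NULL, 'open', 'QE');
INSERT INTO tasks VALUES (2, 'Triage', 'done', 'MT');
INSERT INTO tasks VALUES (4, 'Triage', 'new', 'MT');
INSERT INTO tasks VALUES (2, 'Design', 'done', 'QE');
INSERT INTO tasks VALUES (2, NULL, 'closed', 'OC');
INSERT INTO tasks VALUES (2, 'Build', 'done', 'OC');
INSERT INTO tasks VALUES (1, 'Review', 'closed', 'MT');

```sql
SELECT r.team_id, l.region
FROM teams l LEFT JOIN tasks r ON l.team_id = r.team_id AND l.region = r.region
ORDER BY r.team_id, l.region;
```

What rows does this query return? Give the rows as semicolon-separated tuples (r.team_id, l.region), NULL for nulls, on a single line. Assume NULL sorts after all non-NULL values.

LEFT JOIN keeps every row from `teams`; unmatched rows get NULL for `tasks`'s columns.
Matching on l.team_id = r.team_id AND l.region = r.region. A NULL in a compared column never satisfies the condition.
Matched pairs: 1; unmatched l rows kept: 6.

(2, QE); (NULL, MT); (NULL, MT); (NULL, OC); (NULL, OC); (NULL, OC); (NULL, OC)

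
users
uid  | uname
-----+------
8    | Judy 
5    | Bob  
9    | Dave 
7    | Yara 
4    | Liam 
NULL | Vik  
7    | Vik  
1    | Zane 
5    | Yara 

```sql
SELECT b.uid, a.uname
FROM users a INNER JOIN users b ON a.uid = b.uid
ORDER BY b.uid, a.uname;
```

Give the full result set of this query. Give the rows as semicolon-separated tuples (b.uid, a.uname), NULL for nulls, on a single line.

(1, Zane); (4, Liam); (5, Bob); (5, Bob); (5, Yara); (5, Yara); (7, Vik); (7, Vik); (7, Yara); (7, Yara); (8, Judy); (9, Dave)

INNER JOIN keeps only pairs where the ON condition holds.
Matching on a.uid = b.uid. A NULL in a compared column never satisfies the condition.
- a row (uid=8): matches 1 b row(s) → 1 output row(s).
- a row (uid=5): matches 2 b row(s) → 2 output row(s).
- a row (uid=9): matches 1 b row(s) → 1 output row(s).
- a row (uid=7): matches 2 b row(s) → 2 output row(s).
- a row (uid=4): matches 1 b row(s) → 1 output row(s).
- a row (uid=NULL): no match → dropped.
- a row (uid=7): matches 2 b row(s) → 2 output row(s).
- a row (uid=1): matches 1 b row(s) → 1 output row(s).
- a row (uid=5): matches 2 b row(s) → 2 output row(s).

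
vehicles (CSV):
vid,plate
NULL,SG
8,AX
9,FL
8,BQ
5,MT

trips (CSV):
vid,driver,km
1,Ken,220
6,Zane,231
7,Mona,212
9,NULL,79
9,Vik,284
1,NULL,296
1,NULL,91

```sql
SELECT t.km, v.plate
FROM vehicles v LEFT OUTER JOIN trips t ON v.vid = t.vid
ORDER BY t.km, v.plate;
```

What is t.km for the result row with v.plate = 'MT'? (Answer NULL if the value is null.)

NULL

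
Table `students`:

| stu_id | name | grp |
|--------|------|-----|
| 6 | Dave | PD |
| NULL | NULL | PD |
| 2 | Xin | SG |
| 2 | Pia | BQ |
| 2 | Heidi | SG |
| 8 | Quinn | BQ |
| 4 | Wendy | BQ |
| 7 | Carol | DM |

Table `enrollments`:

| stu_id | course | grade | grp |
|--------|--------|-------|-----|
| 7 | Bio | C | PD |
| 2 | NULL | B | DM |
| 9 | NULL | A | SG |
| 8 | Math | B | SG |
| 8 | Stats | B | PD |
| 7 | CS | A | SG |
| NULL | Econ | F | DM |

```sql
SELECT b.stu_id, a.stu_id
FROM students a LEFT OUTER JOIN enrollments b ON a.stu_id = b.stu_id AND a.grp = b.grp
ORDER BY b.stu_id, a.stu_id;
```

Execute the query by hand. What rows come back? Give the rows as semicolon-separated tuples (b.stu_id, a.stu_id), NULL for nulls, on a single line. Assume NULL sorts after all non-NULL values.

(NULL, 2); (NULL, 2); (NULL, 2); (NULL, 4); (NULL, 6); (NULL, 7); (NULL, 8); (NULL, NULL)

LEFT JOIN keeps every row from `students`; unmatched rows get NULL for `enrollments`'s columns.
Matching on a.stu_id = b.stu_id AND a.grp = b.grp. A NULL in a compared column never satisfies the condition.
Matched pairs: 0; unmatched a rows kept: 8.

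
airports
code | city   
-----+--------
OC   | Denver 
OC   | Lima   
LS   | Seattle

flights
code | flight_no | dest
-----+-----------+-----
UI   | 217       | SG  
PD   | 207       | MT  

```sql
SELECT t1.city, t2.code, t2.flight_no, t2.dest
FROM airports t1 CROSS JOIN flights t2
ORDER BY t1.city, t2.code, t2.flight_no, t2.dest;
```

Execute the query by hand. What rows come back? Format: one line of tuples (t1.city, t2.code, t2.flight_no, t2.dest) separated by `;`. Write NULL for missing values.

(Denver, PD, 207, MT); (Denver, UI, 217, SG); (Lima, PD, 207, MT); (Lima, UI, 217, SG); (Seattle, PD, 207, MT); (Seattle, UI, 217, SG)

CROSS JOIN pairs every row of `airports` with every row of `flights`: 3 × 2 = 6 rows.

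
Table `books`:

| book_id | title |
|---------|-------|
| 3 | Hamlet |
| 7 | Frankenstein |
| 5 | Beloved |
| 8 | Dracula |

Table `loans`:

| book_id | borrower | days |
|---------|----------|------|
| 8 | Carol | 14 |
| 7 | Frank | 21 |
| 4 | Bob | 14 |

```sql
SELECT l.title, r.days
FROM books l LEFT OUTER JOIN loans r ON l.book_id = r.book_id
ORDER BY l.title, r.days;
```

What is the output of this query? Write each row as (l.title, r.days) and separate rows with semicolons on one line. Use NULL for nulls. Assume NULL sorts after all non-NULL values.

LEFT JOIN keeps every row from `books`; unmatched rows get NULL for `loans`'s columns.
Matching on l.book_id = r.book_id.
Matched pairs: 2; unmatched l rows kept: 2.

(Beloved, NULL); (Dracula, 14); (Frankenstein, 21); (Hamlet, NULL)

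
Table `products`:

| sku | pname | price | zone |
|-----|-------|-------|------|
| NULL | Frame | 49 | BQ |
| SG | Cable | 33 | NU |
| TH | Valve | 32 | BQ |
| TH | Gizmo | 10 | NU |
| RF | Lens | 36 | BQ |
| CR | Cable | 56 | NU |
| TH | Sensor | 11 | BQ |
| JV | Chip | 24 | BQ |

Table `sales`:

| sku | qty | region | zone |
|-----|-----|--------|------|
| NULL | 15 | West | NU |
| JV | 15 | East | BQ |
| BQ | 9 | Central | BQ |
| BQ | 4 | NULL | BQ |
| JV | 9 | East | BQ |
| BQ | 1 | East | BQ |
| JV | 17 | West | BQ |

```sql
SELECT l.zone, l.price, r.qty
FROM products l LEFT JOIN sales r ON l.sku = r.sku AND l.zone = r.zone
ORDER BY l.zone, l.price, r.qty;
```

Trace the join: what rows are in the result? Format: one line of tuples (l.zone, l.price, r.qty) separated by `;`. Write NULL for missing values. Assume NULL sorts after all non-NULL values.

LEFT JOIN keeps every row from `products`; unmatched rows get NULL for `sales`'s columns.
Matching on l.sku = r.sku AND l.zone = r.zone. A NULL in a compared column never satisfies the condition.
- l row (sku=NULL, zone=BQ): no match → kept, r columns NULL.
- l row (sku=SG, zone=NU): no match → kept, r columns NULL.
- l row (sku=TH, zone=BQ): no match → kept, r columns NULL.
- l row (sku=TH, zone=NU): no match → kept, r columns NULL.
- l row (sku=RF, zone=BQ): no match → kept, r columns NULL.
- l row (sku=CR, zone=NU): no match → kept, r columns NULL.
- l row (sku=TH, zone=BQ): no match → kept, r columns NULL.
- l row (sku=JV, zone=BQ): matches 3 r row(s) → 3 output row(s).
After projecting and ordering:
l.zone | l.price | r.qty
BQ | 11 | NULL
BQ | 24 | 9
BQ | 24 | 15
BQ | 24 | 17
BQ | 32 | NULL
BQ | 36 | NULL
BQ | 49 | NULL
NU | 10 | NULL
NU | 33 | NULL
NU | 56 | NULL

(BQ, 11, NULL); (BQ, 24, 9); (BQ, 24, 15); (BQ, 24, 17); (BQ, 32, NULL); (BQ, 36, NULL); (BQ, 49, NULL); (NU, 10, NULL); (NU, 33, NULL); (NU, 56, NULL)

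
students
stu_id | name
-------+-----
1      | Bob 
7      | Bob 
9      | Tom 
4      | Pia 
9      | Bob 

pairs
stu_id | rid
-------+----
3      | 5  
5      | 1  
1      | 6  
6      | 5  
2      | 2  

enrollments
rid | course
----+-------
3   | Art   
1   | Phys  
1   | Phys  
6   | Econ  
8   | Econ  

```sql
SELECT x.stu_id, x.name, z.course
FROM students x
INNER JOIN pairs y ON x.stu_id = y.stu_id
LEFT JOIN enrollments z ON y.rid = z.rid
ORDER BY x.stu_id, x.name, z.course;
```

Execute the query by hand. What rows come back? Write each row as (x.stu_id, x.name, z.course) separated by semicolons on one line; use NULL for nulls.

(1, Bob, Econ)

Step 1 — x INNER JOIN y on stu_id → 1 row(s).
Then LEFT JOIN `enrollments z` on rid: each of those 1 rows is kept; rows whose y.rid has no match in z get NULL for z's columns.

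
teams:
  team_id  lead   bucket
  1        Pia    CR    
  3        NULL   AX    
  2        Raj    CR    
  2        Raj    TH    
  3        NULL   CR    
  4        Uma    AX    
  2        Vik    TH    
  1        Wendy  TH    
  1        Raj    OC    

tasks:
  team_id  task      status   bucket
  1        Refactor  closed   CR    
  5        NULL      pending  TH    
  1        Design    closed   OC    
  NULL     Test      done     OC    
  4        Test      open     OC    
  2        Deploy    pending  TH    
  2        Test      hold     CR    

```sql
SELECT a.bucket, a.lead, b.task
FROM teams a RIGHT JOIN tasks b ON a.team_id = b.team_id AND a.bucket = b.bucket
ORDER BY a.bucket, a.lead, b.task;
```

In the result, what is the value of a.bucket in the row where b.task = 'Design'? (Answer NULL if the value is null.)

OC

RIGHT JOIN keeps every row from `tasks`; unmatched rows get NULL for `teams`'s columns.
Matching on a.team_id = b.team_id AND a.bucket = b.bucket. A NULL in a compared column never satisfies the condition.
- a[0] team_id=1, bucket=CR → 1 match(es) in b → 1 row(s).
- a[1] team_id=3, bucket=AX → no match.
- a[2] team_id=2, bucket=CR → 1 match(es) in b → 1 row(s).
- a[3] team_id=2, bucket=TH → 1 match(es) in b → 1 row(s).
- a[4] team_id=3, bucket=CR → no match.
- a[5] team_id=4, bucket=AX → no match.
- a[6] team_id=2, bucket=TH → 1 match(es) in b → 1 row(s).
- a[7] team_id=1, bucket=TH → no match.
- a[8] team_id=1, bucket=OC → 1 match(es) in b → 1 row(s).
- 3 row(s) from b found no a partner → padded with NULL.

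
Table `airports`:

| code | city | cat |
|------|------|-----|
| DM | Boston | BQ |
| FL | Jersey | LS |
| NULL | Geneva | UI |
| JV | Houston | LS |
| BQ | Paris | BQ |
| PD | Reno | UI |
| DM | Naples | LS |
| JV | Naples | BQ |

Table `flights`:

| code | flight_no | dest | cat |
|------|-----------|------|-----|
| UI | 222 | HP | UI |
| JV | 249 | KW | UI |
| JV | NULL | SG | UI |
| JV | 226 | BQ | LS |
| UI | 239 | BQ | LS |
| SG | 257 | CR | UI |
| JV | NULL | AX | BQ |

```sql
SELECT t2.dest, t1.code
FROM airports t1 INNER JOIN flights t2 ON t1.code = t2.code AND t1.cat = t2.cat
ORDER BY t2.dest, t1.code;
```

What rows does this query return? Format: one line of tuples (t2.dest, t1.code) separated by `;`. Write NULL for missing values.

INNER JOIN keeps only pairs where the ON condition holds.
Matching on t1.code = t2.code AND t1.cat = t2.cat. A NULL in a compared column never satisfies the condition.
- t1 row (code=DM, cat=BQ): no match → dropped.
- t1 row (code=FL, cat=LS): no match → dropped.
- t1 row (code=NULL, cat=UI): no match → dropped.
- t1 row (code=JV, cat=LS): matches 1 t2 row(s) → 1 output row(s).
- t1 row (code=BQ, cat=BQ): no match → dropped.
- t1 row (code=PD, cat=UI): no match → dropped.
- t1 row (code=DM, cat=LS): no match → dropped.
- t1 row (code=JV, cat=BQ): matches 1 t2 row(s) → 1 output row(s).
After projecting and ordering:
t2.dest | t1.code
AX | JV
BQ | JV

(AX, JV); (BQ, JV)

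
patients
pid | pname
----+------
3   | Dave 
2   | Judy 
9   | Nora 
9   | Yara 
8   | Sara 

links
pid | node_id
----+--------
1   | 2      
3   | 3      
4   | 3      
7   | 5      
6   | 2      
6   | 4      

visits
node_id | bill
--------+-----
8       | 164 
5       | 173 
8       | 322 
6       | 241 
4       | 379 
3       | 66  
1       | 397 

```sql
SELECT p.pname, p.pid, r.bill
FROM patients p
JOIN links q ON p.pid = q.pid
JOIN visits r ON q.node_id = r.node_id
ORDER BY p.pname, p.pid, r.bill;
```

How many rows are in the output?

1

Joins associate left-to-right: patients INNER JOIN links on pid gives 1 intermediate row(s).
Then INNER JOIN `visits r` on node_id: keep only rows whose q.node_id appears in r.
Result: 1 row(s).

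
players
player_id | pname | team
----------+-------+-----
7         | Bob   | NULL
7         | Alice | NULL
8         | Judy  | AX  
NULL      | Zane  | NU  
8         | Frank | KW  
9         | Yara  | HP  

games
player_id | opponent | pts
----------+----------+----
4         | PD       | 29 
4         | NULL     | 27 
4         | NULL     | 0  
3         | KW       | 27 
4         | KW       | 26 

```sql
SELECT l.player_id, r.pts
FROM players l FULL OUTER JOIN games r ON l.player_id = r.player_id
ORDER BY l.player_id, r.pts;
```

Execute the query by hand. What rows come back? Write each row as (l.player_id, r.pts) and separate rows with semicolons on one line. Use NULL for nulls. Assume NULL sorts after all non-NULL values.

(7, NULL); (7, NULL); (8, NULL); (8, NULL); (9, NULL); (NULL, 0); (NULL, 26); (NULL, 27); (NULL, 27); (NULL, 29); (NULL, NULL)

FULL OUTER JOIN keeps every row from both sides; unmatched rows get NULL for the other side's columns.
Matching on l.player_id = r.player_id. A NULL in a compared column never satisfies the condition.
- l[0] player_id=7 → no match; kept with NULLs on the r side.
- l[1] player_id=7 → no match; kept with NULLs on the r side.
- l[2] player_id=8 → no match; kept with NULLs on the r side.
- l[3] player_id=NULL → no match; kept with NULLs on the r side.
- l[4] player_id=8 → no match; kept with NULLs on the r side.
- l[5] player_id=9 → no match; kept with NULLs on the r side.
- 5 r row(s) had no l match → kept, l columns NULL.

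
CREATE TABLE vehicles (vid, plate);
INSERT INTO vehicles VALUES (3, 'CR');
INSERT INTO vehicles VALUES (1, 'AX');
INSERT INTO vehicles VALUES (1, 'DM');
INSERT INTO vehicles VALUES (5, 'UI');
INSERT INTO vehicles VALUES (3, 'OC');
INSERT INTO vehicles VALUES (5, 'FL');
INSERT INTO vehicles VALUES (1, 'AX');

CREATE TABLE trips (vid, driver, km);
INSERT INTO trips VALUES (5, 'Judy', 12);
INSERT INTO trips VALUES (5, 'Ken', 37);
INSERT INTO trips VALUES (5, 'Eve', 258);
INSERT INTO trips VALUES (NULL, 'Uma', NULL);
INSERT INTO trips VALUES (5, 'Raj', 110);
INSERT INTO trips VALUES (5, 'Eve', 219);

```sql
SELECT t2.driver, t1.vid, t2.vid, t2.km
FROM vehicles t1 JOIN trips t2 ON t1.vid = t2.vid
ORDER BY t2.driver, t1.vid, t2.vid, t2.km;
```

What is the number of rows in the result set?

10

INNER JOIN keeps only pairs where the ON condition holds.
Matching on t1.vid = t2.vid. A NULL in a compared column never satisfies the condition.
Matched pairs: 10.
Total: 10 rows.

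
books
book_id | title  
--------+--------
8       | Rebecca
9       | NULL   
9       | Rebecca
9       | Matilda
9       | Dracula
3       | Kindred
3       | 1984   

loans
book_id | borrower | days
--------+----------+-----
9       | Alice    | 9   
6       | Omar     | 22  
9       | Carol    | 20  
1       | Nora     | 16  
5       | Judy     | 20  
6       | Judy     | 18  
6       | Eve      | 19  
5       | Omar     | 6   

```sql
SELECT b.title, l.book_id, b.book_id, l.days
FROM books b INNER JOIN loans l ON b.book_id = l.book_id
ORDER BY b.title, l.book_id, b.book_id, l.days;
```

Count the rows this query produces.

8

INNER JOIN keeps only pairs where the ON condition holds.
Matching on b.book_id = l.book_id.
- b[0] book_id=8 → no match; dropped.
- b[1] book_id=9 → 2 match(es) in l → 2 row(s).
- b[2] book_id=9 → 2 match(es) in l → 2 row(s).
- b[3] book_id=9 → 2 match(es) in l → 2 row(s).
- b[4] book_id=9 → 2 match(es) in l → 2 row(s).
- b[5] book_id=3 → no match; dropped.
- b[6] book_id=3 → no match; dropped.
Total: 8 rows.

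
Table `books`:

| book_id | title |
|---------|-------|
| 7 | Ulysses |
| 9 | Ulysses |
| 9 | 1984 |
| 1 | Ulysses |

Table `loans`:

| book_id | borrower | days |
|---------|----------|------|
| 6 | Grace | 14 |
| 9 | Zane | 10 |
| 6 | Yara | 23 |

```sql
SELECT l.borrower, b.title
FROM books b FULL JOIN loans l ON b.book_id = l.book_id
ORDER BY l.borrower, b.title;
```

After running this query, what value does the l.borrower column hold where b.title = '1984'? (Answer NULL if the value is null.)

FULL OUTER JOIN keeps every row from both sides; unmatched rows get NULL for the other side's columns.
Matching on b.book_id = l.book_id.
Matched pairs: 2; unmatched b rows kept: 2; unmatched l rows kept: 2.

Zane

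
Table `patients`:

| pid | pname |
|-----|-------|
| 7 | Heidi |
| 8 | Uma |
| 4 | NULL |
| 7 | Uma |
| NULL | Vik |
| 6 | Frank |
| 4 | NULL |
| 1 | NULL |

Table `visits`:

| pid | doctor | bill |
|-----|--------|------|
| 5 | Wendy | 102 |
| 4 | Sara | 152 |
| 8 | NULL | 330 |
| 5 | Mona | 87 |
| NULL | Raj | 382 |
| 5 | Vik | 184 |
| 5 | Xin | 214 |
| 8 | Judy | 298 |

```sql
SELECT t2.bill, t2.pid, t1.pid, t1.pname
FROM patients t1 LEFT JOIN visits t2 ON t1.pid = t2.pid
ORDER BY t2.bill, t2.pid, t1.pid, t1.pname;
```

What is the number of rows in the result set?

LEFT JOIN keeps every row from `patients`; unmatched rows get NULL for `visits`'s columns.
Matching on t1.pid = t2.pid. A NULL in a compared column never satisfies the condition.
- pid=7: no t2 row matches, row kept with t2 columns NULL.
- pid=8: 2 matching t2 row(s), so 2 row(s) emitted.
- pid=4: 1 matching t2 row(s), so 1 row(s) emitted.
- pid=7: no t2 row matches, row kept with t2 columns NULL.
- pid=NULL: no t2 row matches, row kept with t2 columns NULL.
- pid=6: no t2 row matches, row kept with t2 columns NULL.
- pid=4: 1 matching t2 row(s), so 1 row(s) emitted.
- pid=1: no t2 row matches, row kept with t2 columns NULL.
Total: 4 matched + 5 padded = 9 rows.

9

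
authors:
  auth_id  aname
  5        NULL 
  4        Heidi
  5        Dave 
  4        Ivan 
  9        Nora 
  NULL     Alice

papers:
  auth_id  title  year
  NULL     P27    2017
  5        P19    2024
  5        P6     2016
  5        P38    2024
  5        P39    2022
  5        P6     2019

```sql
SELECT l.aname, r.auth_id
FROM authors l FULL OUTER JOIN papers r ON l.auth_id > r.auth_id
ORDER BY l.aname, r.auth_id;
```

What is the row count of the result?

11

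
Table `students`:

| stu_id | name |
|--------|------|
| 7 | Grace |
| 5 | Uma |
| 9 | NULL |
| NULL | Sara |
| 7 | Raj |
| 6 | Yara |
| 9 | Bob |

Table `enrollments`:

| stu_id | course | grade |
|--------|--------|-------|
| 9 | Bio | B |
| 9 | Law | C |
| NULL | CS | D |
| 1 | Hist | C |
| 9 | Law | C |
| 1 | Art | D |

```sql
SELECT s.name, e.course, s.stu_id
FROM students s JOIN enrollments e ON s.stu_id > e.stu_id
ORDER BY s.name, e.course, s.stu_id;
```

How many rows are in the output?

INNER JOIN keeps only pairs where the ON condition holds.
Matching on s.stu_id > e.stu_id. A NULL in a compared column never satisfies the condition.
Matched pairs: 12.
Total: 12 rows.

12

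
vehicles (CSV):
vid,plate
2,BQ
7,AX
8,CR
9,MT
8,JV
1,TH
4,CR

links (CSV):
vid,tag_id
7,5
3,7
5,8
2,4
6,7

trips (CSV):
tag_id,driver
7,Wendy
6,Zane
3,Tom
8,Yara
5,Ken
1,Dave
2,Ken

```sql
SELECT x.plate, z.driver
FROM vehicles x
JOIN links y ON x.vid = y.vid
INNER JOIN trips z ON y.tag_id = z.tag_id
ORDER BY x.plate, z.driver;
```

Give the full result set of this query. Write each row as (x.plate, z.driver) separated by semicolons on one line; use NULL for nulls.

(AX, Ken)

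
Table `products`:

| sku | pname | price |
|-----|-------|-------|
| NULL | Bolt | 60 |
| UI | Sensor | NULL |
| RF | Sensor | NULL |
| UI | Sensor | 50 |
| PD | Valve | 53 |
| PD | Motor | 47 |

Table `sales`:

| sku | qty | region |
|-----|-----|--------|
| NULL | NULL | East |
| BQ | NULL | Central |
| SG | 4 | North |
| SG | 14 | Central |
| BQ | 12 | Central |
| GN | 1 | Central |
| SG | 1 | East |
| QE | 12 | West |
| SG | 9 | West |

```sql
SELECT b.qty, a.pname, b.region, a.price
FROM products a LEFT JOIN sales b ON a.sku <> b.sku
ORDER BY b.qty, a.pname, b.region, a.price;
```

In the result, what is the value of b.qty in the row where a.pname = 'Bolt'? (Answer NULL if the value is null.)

LEFT JOIN keeps every row from `products`; unmatched rows get NULL for `sales`'s columns.
Matching on a.sku <> b.sku. A NULL in a compared column never satisfies the condition.
Matched pairs: 40; unmatched a rows kept: 1.

NULL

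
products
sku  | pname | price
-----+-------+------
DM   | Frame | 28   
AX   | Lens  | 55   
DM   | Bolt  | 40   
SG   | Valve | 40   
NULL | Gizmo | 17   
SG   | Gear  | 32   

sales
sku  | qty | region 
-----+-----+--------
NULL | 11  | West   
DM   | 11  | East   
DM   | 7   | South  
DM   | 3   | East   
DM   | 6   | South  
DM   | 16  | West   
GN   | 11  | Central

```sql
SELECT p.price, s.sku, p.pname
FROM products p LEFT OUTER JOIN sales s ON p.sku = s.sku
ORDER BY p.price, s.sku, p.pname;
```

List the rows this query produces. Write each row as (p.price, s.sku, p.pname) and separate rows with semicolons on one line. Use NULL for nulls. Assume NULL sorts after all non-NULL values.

LEFT JOIN keeps every row from `products`; unmatched rows get NULL for `sales`'s columns.
Matching on p.sku = s.sku. A NULL in a compared column never satisfies the condition.
Matched pairs: 10; unmatched p rows kept: 4.

(17, NULL, Gizmo); (28, DM, Frame); (28, DM, Frame); (28, DM, Frame); (28, DM, Frame); (28, DM, Frame); (32, NULL, Gear); (40, DM, Bolt); (40, DM, Bolt); (40, DM, Bolt); (40, DM, Bolt); (40, DM, Bolt); (40, NULL, Valve); (55, NULL, Lens)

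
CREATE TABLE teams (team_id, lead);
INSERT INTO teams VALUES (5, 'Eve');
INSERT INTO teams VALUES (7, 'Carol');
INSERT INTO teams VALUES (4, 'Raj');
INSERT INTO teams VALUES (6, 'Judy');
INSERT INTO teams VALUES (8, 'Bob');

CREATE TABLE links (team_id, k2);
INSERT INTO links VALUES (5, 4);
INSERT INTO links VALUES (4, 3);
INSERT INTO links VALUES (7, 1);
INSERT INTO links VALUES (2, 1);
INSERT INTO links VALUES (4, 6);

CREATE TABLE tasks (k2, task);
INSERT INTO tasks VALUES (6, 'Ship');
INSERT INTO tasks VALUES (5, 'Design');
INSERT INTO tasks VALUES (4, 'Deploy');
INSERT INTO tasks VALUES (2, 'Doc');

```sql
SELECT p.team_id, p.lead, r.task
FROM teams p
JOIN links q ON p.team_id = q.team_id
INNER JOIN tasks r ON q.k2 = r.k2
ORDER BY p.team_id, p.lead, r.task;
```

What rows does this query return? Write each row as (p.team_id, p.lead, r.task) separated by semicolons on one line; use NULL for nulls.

Joins associate left-to-right: teams INNER JOIN links on team_id gives 4 intermediate row(s).
Then INNER JOIN `tasks r` on k2: keep only rows whose q.k2 appears in r.

(4, Raj, Ship); (5, Eve, Deploy)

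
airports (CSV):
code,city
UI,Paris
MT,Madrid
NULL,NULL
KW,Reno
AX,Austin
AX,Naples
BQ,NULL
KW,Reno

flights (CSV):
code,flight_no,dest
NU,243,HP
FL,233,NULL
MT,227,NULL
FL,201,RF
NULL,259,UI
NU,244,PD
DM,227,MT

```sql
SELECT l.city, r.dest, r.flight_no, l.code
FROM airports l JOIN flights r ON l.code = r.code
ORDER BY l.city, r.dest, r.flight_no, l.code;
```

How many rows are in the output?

1

INNER JOIN keeps only pairs where the ON condition holds.
Matching on l.code = r.code. A NULL in a compared column never satisfies the condition.
- l row (code=UI): no match → dropped.
- l row (code=MT): matches 1 r row(s) → 1 output row(s).
- l row (code=NULL): no match → dropped.
- l row (code=KW): no match → dropped.
- l row (code=AX): no match → dropped.
- l row (code=AX): no match → dropped.
- l row (code=BQ): no match → dropped.
- l row (code=KW): no match → dropped.
Total: 1 rows.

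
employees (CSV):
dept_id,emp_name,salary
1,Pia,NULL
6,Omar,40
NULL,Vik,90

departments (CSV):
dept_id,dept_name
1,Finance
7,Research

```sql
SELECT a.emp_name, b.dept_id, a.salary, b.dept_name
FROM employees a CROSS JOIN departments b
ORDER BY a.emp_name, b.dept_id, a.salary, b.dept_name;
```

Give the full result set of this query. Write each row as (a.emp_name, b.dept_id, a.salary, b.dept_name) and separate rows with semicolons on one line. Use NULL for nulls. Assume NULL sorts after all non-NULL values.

CROSS JOIN pairs every row of `employees` with every row of `departments`: 3 × 2 = 6 rows.
After projecting and ordering:
a.emp_name | b.dept_id | a.salary | b.dept_name
Omar | 1 | 40 | Finance
Omar | 7 | 40 | Research
Pia | 1 | NULL | Finance
Pia | 7 | NULL | Research
Vik | 1 | 90 | Finance
Vik | 7 | 90 | Research

(Omar, 1, 40, Finance); (Omar, 7, 40, Research); (Pia, 1, NULL, Finance); (Pia, 7, NULL, Research); (Vik, 1, 90, Finance); (Vik, 7, 90, Research)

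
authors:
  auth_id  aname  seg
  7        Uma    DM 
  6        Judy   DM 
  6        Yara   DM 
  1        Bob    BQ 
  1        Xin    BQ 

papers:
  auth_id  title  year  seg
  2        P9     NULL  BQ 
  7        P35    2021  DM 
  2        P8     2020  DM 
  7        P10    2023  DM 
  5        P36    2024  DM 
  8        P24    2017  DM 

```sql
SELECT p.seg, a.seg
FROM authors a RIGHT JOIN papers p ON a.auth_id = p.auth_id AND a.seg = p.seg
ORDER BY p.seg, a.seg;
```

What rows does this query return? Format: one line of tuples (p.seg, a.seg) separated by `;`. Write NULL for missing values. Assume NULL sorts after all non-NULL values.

(BQ, NULL); (DM, DM); (DM, DM); (DM, NULL); (DM, NULL); (DM, NULL)

RIGHT JOIN keeps every row from `papers`; unmatched rows get NULL for `authors`'s columns.
Matching on a.auth_id = p.auth_id AND a.seg = p.seg.
- a row (auth_id=7, seg=DM): matches 2 p row(s) → 2 output row(s).
- a row (auth_id=6, seg=DM): no match.
- a row (auth_id=6, seg=DM): no match.
- a row (auth_id=1, seg=BQ): no match.
- a row (auth_id=1, seg=BQ): no match.
- 4 row(s) from p found no a partner → padded with NULL.
After projecting and ordering:
p.seg | a.seg
BQ | NULL
DM | DM
DM | DM
DM | NULL
DM | NULL
DM | NULL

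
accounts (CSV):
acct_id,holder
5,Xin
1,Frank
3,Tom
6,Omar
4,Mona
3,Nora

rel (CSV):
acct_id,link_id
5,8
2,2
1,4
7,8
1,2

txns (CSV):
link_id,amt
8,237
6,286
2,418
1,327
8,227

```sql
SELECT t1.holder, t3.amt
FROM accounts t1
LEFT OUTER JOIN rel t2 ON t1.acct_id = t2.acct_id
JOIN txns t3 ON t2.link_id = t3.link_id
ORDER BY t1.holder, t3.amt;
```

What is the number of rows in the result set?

3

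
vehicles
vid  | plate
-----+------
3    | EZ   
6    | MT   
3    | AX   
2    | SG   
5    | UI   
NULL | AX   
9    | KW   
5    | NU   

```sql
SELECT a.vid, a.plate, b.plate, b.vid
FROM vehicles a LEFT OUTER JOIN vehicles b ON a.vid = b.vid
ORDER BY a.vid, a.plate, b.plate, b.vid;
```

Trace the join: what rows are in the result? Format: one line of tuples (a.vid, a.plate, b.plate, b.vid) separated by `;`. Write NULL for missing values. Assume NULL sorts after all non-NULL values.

(2, SG, SG, 2); (3, AX, AX, 3); (3, AX, EZ, 3); (3, EZ, AX, 3); (3, EZ, EZ, 3); (5, NU, NU, 5); (5, NU, UI, 5); (5, UI, NU, 5); (5, UI, UI, 5); (6, MT, MT, 6); (9, KW, KW, 9); (NULL, AX, NULL, NULL)

LEFT JOIN keeps every row from `vehicles a`; unmatched rows get NULL for `vehicles b`'s columns.
Matching on a.vid = b.vid. A NULL in a compared column never satisfies the condition.
- a (vid=3) pairs with 2 row(s) of b.
- a (vid=6) pairs with 1 row(s) of b.
- a (vid=3) pairs with 2 row(s) of b.
- a (vid=2) pairs with 1 row(s) of b.
- a (vid=5) pairs with 2 row(s) of b.
- a (vid=NULL) has no partner → padded with NULL.
- a (vid=9) pairs with 1 row(s) of b.
- a (vid=5) pairs with 2 row(s) of b.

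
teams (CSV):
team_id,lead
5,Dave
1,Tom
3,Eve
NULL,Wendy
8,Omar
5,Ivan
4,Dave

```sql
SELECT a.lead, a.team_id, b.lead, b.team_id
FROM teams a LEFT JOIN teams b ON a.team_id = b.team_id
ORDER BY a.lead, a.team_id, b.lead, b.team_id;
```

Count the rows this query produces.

LEFT JOIN keeps every row from `teams a`; unmatched rows get NULL for `teams b`'s columns.
Matching on a.team_id = b.team_id. A NULL in a compared column never satisfies the condition.
Matched pairs: 8; unmatched a rows kept: 1.
Total: 8 matched + 1 padded = 9 rows.

9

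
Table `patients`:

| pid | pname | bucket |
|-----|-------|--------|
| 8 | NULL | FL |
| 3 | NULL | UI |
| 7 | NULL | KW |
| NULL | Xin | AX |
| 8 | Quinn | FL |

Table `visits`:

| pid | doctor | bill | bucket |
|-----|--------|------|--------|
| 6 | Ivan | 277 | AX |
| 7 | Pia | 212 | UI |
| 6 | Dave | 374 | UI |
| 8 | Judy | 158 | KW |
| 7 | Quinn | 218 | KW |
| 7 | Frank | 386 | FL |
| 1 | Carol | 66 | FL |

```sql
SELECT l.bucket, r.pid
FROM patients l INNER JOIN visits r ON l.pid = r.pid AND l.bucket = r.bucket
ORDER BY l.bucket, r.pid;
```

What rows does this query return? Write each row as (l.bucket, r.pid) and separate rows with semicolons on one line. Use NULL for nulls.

(KW, 7)

INNER JOIN keeps only pairs where the ON condition holds.
Matching on l.pid = r.pid AND l.bucket = r.bucket. A NULL in a compared column never satisfies the condition.
- l row (pid=8, bucket=FL): no match → dropped.
- l row (pid=3, bucket=UI): no match → dropped.
- l row (pid=7, bucket=KW): matches 1 r row(s) → 1 output row(s).
- l row (pid=NULL, bucket=AX): no match → dropped.
- l row (pid=8, bucket=FL): no match → dropped.
After projecting and ordering:
l.bucket | r.pid
KW | 7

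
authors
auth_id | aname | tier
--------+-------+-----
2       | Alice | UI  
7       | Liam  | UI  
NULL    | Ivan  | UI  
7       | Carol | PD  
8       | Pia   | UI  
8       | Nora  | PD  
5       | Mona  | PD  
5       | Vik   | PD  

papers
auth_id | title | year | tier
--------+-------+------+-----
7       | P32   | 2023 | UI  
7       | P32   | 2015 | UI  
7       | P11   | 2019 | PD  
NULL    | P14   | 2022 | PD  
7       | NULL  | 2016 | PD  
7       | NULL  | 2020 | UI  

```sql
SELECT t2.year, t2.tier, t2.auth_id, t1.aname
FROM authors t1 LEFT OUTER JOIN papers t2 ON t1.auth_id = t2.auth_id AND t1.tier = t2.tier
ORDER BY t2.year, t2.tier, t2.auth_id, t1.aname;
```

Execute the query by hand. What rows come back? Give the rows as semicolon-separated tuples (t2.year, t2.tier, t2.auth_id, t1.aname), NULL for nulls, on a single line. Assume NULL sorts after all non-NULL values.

(2015, UI, 7, Liam); (2016, PD, 7, Carol); (2019, PD, 7, Carol); (2020, UI, 7, Liam); (2023, UI, 7, Liam); (NULL, NULL, NULL, Alice); (NULL, NULL, NULL, Ivan); (NULL, NULL, NULL, Mona); (NULL, NULL, NULL, Nora); (NULL, NULL, NULL, Pia); (NULL, NULL, NULL, Vik)

LEFT JOIN keeps every row from `authors`; unmatched rows get NULL for `papers`'s columns.
Matching on t1.auth_id = t2.auth_id AND t1.tier = t2.tier. A NULL in a compared column never satisfies the condition.
- t1 row (auth_id=2, tier=UI): no match → kept, t2 columns NULL.
- t1 row (auth_id=7, tier=UI): matches 3 t2 row(s) → 3 output row(s).
- t1 row (auth_id=NULL, tier=UI): no match → kept, t2 columns NULL.
- t1 row (auth_id=7, tier=PD): matches 2 t2 row(s) → 2 output row(s).
- t1 row (auth_id=8, tier=UI): no match → kept, t2 columns NULL.
- t1 row (auth_id=8, tier=PD): no match → kept, t2 columns NULL.
- t1 row (auth_id=5, tier=PD): no match → kept, t2 columns NULL.
- t1 row (auth_id=5, tier=PD): no match → kept, t2 columns NULL.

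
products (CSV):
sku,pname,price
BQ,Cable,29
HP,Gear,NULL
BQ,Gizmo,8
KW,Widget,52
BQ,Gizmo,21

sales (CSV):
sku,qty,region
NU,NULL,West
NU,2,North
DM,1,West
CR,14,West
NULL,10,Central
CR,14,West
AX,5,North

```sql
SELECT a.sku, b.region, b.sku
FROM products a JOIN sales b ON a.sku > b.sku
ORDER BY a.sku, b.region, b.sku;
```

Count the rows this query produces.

INNER JOIN keeps only pairs where the ON condition holds.
Matching on a.sku > b.sku. A NULL in a compared column never satisfies the condition.
Matched pairs: 11.
Total: 11 rows.

11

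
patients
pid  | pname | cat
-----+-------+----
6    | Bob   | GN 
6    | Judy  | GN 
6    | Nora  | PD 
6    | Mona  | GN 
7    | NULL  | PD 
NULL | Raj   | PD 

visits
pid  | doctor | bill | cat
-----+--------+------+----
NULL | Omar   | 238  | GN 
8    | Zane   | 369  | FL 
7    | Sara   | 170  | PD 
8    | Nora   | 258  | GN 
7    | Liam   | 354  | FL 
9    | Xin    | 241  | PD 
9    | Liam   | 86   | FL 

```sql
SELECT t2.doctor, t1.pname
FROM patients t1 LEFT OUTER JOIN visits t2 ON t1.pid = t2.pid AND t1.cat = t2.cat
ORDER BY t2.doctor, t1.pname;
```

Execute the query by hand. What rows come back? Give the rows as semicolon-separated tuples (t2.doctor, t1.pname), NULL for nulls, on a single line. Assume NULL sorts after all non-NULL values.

LEFT JOIN keeps every row from `patients`; unmatched rows get NULL for `visits`'s columns.
Matching on t1.pid = t2.pid AND t1.cat = t2.cat. A NULL in a compared column never satisfies the condition.
Matched pairs: 1; unmatched t1 rows kept: 5.

(Sara, NULL); (NULL, Bob); (NULL, Judy); (NULL, Mona); (NULL, Nora); (NULL, Raj)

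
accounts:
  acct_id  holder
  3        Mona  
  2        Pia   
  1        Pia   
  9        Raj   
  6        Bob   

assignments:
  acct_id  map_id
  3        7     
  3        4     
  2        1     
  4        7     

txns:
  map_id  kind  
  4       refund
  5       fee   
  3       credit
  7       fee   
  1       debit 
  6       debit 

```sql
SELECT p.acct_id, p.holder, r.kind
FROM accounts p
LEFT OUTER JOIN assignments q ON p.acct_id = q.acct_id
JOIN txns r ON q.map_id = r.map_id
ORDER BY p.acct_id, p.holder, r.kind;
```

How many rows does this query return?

3

Evaluate left to right. First `accounts p LEFT JOIN assignments q` on acct_id: 6 row(s).
Then INNER JOIN `txns r` on map_id: keep only rows whose q.map_id appears in r.
Result: 3 row(s).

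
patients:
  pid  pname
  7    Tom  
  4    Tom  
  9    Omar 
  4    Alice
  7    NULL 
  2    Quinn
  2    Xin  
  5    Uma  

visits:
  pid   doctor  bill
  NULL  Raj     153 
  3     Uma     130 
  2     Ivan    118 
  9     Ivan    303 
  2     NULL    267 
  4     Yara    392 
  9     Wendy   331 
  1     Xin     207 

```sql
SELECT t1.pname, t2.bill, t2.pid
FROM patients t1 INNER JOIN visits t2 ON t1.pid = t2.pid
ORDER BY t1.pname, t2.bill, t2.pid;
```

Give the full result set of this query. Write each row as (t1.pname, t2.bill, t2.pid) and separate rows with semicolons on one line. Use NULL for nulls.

INNER JOIN keeps only pairs where the ON condition holds.
Matching on t1.pid = t2.pid. A NULL in a compared column never satisfies the condition.
Matched pairs: 8.

(Alice, 392, 4); (Omar, 303, 9); (Omar, 331, 9); (Quinn, 118, 2); (Quinn, 267, 2); (Tom, 392, 4); (Xin, 118, 2); (Xin, 267, 2)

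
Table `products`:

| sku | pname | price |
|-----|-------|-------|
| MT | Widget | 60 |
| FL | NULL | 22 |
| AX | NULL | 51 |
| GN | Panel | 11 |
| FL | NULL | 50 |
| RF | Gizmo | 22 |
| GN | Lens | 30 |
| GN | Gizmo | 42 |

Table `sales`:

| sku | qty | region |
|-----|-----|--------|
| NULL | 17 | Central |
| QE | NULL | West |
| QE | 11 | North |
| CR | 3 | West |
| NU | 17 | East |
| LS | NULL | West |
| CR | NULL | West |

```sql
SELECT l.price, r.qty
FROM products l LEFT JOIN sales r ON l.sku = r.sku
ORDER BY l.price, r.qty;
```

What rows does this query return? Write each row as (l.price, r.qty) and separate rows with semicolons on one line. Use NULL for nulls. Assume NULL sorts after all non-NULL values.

LEFT JOIN keeps every row from `products`; unmatched rows get NULL for `sales`'s columns.
Matching on l.sku = r.sku. A NULL in a compared column never satisfies the condition.
- l (sku=MT) has no partner → padded with NULL.
- l (sku=FL) has no partner → padded with NULL.
- l (sku=AX) has no partner → padded with NULL.
- l (sku=GN) has no partner → padded with NULL.
- l (sku=FL) has no partner → padded with NULL.
- l (sku=RF) has no partner → padded with NULL.
- l (sku=GN) has no partner → padded with NULL.
- l (sku=GN) has no partner → padded with NULL.
After projecting and ordering:
l.price | r.qty
11 | NULL
22 | NULL
22 | NULL
30 | NULL
42 | NULL
50 | NULL
51 | NULL
60 | NULL

(11, NULL); (22, NULL); (22, NULL); (30, NULL); (42, NULL); (50, NULL); (51, NULL); (60, NULL)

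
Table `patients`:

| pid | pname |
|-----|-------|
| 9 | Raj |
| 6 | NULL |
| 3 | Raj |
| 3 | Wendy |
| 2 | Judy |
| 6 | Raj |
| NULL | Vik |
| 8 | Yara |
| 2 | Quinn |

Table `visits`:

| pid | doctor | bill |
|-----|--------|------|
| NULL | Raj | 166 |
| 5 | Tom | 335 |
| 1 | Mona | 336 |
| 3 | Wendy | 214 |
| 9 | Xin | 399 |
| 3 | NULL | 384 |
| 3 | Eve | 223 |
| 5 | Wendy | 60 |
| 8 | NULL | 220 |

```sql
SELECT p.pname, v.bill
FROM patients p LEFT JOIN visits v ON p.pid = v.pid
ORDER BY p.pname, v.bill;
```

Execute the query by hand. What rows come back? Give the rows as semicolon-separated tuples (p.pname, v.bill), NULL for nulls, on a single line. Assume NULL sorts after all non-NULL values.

(Judy, NULL); (Quinn, NULL); (Raj, 214); (Raj, 223); (Raj, 384); (Raj, 399); (Raj, NULL); (Vik, NULL); (Wendy, 214); (Wendy, 223); (Wendy, 384); (Yara, 220); (NULL, NULL)

LEFT JOIN keeps every row from `patients`; unmatched rows get NULL for `visits`'s columns.
Matching on p.pid = v.pid. A NULL in a compared column never satisfies the condition.
- pid=9: 1 matching v row(s), so 1 row(s) emitted.
- pid=6: no v row matches, row kept with v columns NULL.
- pid=3: 3 matching v row(s), so 3 row(s) emitted.
- pid=3: 3 matching v row(s), so 3 row(s) emitted.
- pid=2: no v row matches, row kept with v columns NULL.
- pid=6: no v row matches, row kept with v columns NULL.
- pid=NULL: no v row matches, row kept with v columns NULL.
- pid=8: 1 matching v row(s), so 1 row(s) emitted.
- pid=2: no v row matches, row kept with v columns NULL.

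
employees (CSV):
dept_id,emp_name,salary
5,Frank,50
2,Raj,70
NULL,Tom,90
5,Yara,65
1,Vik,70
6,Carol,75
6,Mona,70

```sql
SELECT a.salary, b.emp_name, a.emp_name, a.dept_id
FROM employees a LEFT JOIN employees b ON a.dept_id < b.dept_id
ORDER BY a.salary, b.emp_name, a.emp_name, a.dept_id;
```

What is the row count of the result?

16

LEFT JOIN keeps every row from `employees a`; unmatched rows get NULL for `employees b`'s columns.
Matching on a.dept_id < b.dept_id. A NULL in a compared column never satisfies the condition.
- a[0] dept_id=5 → 2 match(es) in b → 2 row(s).
- a[1] dept_id=2 → 4 match(es) in b → 4 row(s).
- a[2] dept_id=NULL → no match; kept with NULLs on the b side.
- a[3] dept_id=5 → 2 match(es) in b → 2 row(s).
- a[4] dept_id=1 → 5 match(es) in b → 5 row(s).
- a[5] dept_id=6 → no match; kept with NULLs on the b side.
- a[6] dept_id=6 → no match; kept with NULLs on the b side.
Total: 13 matched + 3 padded = 16 rows.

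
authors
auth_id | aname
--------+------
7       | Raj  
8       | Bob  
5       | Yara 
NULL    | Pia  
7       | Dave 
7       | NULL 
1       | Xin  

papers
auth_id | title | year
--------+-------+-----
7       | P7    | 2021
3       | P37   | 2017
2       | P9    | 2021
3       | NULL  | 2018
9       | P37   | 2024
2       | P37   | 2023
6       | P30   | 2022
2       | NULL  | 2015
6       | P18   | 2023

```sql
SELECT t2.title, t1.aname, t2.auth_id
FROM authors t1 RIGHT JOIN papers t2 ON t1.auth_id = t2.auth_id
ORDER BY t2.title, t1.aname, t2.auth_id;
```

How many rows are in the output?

RIGHT JOIN keeps every row from `papers`; unmatched rows get NULL for `authors`'s columns.
Matching on t1.auth_id = t2.auth_id. A NULL in a compared column never satisfies the condition.
- t1[0] auth_id=7 → 1 match(es) in t2 → 1 row(s).
- t1[1] auth_id=8 → no match.
- t1[2] auth_id=5 → no match.
- t1[3] auth_id=NULL → no match.
- t1[4] auth_id=7 → 1 match(es) in t2 → 1 row(s).
- t1[5] auth_id=7 → 1 match(es) in t2 → 1 row(s).
- t1[6] auth_id=1 → no match.
- 8 t2 row(s) had no t1 match → kept, t1 columns NULL.
Total: 3 matched + 8 padded = 11 rows.

11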